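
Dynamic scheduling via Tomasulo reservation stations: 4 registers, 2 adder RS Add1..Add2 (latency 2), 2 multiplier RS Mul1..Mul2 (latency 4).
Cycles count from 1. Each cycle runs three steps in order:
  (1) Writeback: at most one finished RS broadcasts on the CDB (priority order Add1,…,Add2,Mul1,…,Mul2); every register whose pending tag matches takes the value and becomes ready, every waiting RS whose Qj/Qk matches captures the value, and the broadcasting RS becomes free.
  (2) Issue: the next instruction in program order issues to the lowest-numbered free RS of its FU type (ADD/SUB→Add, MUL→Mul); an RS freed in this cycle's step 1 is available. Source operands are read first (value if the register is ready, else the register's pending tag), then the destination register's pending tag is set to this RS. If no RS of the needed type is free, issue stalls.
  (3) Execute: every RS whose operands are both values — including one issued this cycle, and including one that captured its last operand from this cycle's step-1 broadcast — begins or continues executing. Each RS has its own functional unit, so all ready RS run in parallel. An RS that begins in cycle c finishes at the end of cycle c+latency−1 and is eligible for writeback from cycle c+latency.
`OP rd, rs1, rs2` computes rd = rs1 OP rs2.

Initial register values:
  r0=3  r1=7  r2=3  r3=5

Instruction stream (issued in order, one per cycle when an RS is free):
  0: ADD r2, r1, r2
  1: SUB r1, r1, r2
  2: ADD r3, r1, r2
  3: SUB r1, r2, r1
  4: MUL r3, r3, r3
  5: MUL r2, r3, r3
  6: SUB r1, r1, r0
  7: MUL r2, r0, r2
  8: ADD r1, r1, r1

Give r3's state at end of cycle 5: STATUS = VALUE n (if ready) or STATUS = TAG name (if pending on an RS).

STATUS = TAG Add1

c1: issue ADD r2<-Add1 | r0:3,r1:7,r2:Add1,r3:5
c2: issue SUB r1<-Add2 | r0:3,r1:Add2,r2:Add1,r3:5
c3: CDB Add1=10; issue ADD r3<-Add1 | r0:3,r1:Add2,r2:10,r3:Add1
c4: stall | r0:3,r1:Add2,r2:10,r3:Add1
c5: CDB Add2=-3; issue SUB r1<-Add2 | r0:3,r1:Add2,r2:10,r3:Add1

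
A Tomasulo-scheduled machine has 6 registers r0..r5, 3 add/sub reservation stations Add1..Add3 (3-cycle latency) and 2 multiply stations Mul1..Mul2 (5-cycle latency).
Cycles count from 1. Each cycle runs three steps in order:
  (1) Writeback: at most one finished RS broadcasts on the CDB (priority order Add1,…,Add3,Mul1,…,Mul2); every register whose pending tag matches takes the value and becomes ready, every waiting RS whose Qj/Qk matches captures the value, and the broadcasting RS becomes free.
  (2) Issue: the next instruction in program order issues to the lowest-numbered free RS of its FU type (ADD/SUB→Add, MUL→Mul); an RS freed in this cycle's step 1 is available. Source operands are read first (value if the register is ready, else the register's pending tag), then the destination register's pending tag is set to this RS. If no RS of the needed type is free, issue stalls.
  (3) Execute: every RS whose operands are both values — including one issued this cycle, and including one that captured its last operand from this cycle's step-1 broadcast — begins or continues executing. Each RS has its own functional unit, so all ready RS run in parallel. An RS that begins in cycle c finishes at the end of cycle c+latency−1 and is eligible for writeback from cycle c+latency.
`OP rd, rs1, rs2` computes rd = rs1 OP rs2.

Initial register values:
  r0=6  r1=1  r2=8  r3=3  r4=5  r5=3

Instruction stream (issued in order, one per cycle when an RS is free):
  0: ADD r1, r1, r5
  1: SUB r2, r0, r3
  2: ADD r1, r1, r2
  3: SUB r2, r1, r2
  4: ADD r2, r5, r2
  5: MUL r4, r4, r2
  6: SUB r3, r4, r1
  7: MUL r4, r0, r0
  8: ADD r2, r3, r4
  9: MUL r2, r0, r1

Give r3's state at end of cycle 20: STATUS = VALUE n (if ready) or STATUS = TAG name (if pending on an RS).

c1: issue ADD r1<-Add1 | r0:6,r1:Add1,r2:8,r3:3,r4:5,r5:3
c2: issue SUB r2<-Add2 | r0:6,r1:Add1,r2:Add2,r3:3,r4:5,r5:3
c3: issue ADD r1<-Add3 | r0:6,r1:Add3,r2:Add2,r3:3,r4:5,r5:3
c4: CDB Add1=4; issue SUB r2<-Add1 | r0:6,r1:Add3,r2:Add1,r3:3,r4:5,r5:3
c5: CDB Add2=3; issue ADD r2<-Add2 | r0:6,r1:Add3,r2:Add2,r3:3,r4:5,r5:3
c6: issue MUL r4<-Mul1 | r0:6,r1:Add3,r2:Add2,r3:3,r4:Mul1,r5:3
c7: stall | r0:6,r1:Add3,r2:Add2,r3:3,r4:Mul1,r5:3
c8: CDB Add3=7; issue SUB r3<-Add3 | r0:6,r1:7,r2:Add2,r3:Add3,r4:Mul1,r5:3
c9: issue MUL r4<-Mul2 | r0:6,r1:7,r2:Add2,r3:Add3,r4:Mul2,r5:3
c10: stall | r0:6,r1:7,r2:Add2,r3:Add3,r4:Mul2,r5:3
c11: CDB Add1=4; issue ADD r2<-Add1 | r0:6,r1:7,r2:Add1,r3:Add3,r4:Mul2,r5:3
c12: stall | r0:6,r1:7,r2:Add1,r3:Add3,r4:Mul2,r5:3
c13: stall | r0:6,r1:7,r2:Add1,r3:Add3,r4:Mul2,r5:3
c14: CDB Add2=7; stall | r0:6,r1:7,r2:Add1,r3:Add3,r4:Mul2,r5:3
c15: CDB Mul2=36; issue MUL r2<-Mul2 | r0:6,r1:7,r2:Mul2,r3:Add3,r4:36,r5:3
c16: - | r0:6,r1:7,r2:Mul2,r3:Add3,r4:36,r5:3
c17: - | r0:6,r1:7,r2:Mul2,r3:Add3,r4:36,r5:3
c18: - | r0:6,r1:7,r2:Mul2,r3:Add3,r4:36,r5:3
c19: CDB Mul1=35 | r0:6,r1:7,r2:Mul2,r3:Add3,r4:36,r5:3
c20: CDB Mul2=42 | r0:6,r1:7,r2:42,r3:Add3,r4:36,r5:3

STATUS = TAG Add3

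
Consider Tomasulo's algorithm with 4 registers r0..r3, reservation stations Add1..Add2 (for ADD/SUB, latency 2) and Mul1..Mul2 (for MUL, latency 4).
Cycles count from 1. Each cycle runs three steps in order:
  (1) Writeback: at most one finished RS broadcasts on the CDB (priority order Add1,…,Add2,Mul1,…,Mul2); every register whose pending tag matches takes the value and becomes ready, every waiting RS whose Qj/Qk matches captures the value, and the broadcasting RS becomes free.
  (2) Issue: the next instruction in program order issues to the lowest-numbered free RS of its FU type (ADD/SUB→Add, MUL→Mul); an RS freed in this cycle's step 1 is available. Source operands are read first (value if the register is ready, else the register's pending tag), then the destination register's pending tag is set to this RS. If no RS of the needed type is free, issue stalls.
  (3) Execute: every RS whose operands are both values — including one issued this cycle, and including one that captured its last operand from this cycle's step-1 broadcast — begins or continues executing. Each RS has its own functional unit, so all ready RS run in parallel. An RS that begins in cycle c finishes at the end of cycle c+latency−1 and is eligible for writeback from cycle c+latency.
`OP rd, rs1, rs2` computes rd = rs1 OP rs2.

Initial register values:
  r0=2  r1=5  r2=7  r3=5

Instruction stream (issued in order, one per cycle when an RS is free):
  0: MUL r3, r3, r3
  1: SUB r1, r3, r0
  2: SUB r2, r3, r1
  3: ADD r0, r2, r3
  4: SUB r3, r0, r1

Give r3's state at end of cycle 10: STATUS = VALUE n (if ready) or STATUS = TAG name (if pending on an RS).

STATUS = TAG Add2

  c1: issue MUL r3<-Mul1  regs: r0:2,r1:5,r2:7,r3:Mul1
  c2: issue SUB r1<-Add1  regs: r0:2,r1:Add1,r2:7,r3:Mul1
  c3: issue SUB r2<-Add2  regs: r0:2,r1:Add1,r2:Add2,r3:Mul1
  c4: stall  regs: r0:2,r1:Add1,r2:Add2,r3:Mul1
  c5: CDB Mul1=25; stall  regs: r0:2,r1:Add1,r2:Add2,r3:25
  c6: stall  regs: r0:2,r1:Add1,r2:Add2,r3:25
  c7: CDB Add1=23; issue ADD r0<-Add1  regs: r0:Add1,r1:23,r2:Add2,r3:25
  c8: stall  regs: r0:Add1,r1:23,r2:Add2,r3:25
  c9: CDB Add2=2; issue SUB r3<-Add2  regs: r0:Add1,r1:23,r2:2,r3:Add2
  c10: -  regs: r0:Add1,r1:23,r2:2,r3:Add2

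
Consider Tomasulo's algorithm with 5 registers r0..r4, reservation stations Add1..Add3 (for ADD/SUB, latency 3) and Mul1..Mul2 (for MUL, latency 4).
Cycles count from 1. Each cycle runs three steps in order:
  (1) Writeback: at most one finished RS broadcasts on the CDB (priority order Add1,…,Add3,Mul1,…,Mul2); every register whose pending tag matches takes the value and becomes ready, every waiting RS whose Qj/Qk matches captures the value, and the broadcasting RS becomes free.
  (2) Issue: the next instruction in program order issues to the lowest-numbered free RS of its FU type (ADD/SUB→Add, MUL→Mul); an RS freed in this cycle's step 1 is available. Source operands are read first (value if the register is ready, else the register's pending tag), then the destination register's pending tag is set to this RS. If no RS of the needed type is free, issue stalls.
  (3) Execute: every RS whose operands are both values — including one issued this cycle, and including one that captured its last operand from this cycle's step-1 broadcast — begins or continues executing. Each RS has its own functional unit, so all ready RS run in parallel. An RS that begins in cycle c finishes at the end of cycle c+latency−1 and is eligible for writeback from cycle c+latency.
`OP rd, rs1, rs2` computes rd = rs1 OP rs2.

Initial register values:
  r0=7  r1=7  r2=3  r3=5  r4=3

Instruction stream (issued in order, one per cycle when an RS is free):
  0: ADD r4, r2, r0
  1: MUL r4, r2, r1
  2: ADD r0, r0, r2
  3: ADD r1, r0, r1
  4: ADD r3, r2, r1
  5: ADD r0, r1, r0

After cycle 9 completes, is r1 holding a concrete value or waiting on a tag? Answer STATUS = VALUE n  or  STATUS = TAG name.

STATUS = VALUE 17

cycle 1: issue ADD r4<-Add1 // r0:7,r1:7,r2:3,r3:5,r4:Add1
cycle 2: issue MUL r4<-Mul1 // r0:7,r1:7,r2:3,r3:5,r4:Mul1
cycle 3: issue ADD r0<-Add2 // r0:Add2,r1:7,r2:3,r3:5,r4:Mul1
cycle 4: CDB Add1=10; issue ADD r1<-Add1 // r0:Add2,r1:Add1,r2:3,r3:5,r4:Mul1
cycle 5: issue ADD r3<-Add3 // r0:Add2,r1:Add1,r2:3,r3:Add3,r4:Mul1
cycle 6: CDB Add2=10; issue ADD r0<-Add2 // r0:Add2,r1:Add1,r2:3,r3:Add3,r4:Mul1
cycle 7: CDB Mul1=21 // r0:Add2,r1:Add1,r2:3,r3:Add3,r4:21
cycle 8: - // r0:Add2,r1:Add1,r2:3,r3:Add3,r4:21
cycle 9: CDB Add1=17 // r0:Add2,r1:17,r2:3,r3:Add3,r4:21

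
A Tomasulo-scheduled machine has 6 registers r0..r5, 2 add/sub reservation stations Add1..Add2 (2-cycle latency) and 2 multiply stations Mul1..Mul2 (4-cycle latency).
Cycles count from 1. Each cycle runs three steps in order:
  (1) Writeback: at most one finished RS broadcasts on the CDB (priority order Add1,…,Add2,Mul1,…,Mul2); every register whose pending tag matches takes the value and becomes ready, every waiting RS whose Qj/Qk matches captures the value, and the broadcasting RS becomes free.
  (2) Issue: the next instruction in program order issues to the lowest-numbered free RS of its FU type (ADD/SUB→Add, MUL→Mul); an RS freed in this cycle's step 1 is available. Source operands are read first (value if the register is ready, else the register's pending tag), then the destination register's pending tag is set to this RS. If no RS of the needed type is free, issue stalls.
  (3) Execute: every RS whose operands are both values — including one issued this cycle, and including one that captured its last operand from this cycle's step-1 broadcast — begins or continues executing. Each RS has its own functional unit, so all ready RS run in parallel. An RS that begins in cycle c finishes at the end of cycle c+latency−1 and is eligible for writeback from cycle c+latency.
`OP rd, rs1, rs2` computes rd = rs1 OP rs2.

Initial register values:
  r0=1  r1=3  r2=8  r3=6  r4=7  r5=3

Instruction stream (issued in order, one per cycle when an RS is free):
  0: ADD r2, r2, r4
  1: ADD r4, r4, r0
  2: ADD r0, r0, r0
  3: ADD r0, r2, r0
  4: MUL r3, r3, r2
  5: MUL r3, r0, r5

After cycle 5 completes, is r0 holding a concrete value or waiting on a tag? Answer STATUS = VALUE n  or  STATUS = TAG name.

STATUS = TAG Add2

cycle 1: issue ADD r2<-Add1 // r0:1,r1:3,r2:Add1,r3:6,r4:7,r5:3
cycle 2: issue ADD r4<-Add2 // r0:1,r1:3,r2:Add1,r3:6,r4:Add2,r5:3
cycle 3: CDB Add1=15; issue ADD r0<-Add1 // r0:Add1,r1:3,r2:15,r3:6,r4:Add2,r5:3
cycle 4: CDB Add2=8; issue ADD r0<-Add2 // r0:Add2,r1:3,r2:15,r3:6,r4:8,r5:3
cycle 5: CDB Add1=2; issue MUL r3<-Mul1 // r0:Add2,r1:3,r2:15,r3:Mul1,r4:8,r5:3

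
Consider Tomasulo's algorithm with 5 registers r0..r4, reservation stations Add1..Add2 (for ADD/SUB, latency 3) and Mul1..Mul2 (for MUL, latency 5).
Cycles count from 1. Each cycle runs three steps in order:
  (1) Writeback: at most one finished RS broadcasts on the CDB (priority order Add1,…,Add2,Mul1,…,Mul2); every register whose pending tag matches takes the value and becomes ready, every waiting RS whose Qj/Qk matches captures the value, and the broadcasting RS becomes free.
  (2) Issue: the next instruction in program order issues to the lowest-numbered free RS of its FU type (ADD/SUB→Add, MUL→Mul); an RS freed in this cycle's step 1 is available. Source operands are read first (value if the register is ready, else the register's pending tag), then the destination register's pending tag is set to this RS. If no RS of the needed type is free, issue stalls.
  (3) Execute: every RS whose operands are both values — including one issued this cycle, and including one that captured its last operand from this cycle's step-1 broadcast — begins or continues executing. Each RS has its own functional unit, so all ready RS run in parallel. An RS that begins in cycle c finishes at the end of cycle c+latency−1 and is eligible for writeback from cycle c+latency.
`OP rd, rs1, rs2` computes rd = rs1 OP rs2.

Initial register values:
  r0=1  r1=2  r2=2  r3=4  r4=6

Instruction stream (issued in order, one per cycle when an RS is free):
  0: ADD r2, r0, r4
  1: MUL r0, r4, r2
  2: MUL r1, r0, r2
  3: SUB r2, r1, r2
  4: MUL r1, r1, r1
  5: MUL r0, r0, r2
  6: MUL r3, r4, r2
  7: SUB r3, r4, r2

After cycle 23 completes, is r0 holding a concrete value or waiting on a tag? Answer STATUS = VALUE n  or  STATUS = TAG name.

cycle 1: issue ADD r2<-Add1 // r0:1,r1:2,r2:Add1,r3:4,r4:6
cycle 2: issue MUL r0<-Mul1 // r0:Mul1,r1:2,r2:Add1,r3:4,r4:6
cycle 3: issue MUL r1<-Mul2 // r0:Mul1,r1:Mul2,r2:Add1,r3:4,r4:6
cycle 4: CDB Add1=7; issue SUB r2<-Add1 // r0:Mul1,r1:Mul2,r2:Add1,r3:4,r4:6
cycle 5: stall // r0:Mul1,r1:Mul2,r2:Add1,r3:4,r4:6
cycle 6: stall // r0:Mul1,r1:Mul2,r2:Add1,r3:4,r4:6
cycle 7: stall // r0:Mul1,r1:Mul2,r2:Add1,r3:4,r4:6
cycle 8: stall // r0:Mul1,r1:Mul2,r2:Add1,r3:4,r4:6
cycle 9: CDB Mul1=42; issue MUL r1<-Mul1 // r0:42,r1:Mul1,r2:Add1,r3:4,r4:6
cycle 10: stall // r0:42,r1:Mul1,r2:Add1,r3:4,r4:6
cycle 11: stall // r0:42,r1:Mul1,r2:Add1,r3:4,r4:6
cycle 12: stall // r0:42,r1:Mul1,r2:Add1,r3:4,r4:6
cycle 13: stall // r0:42,r1:Mul1,r2:Add1,r3:4,r4:6
cycle 14: CDB Mul2=294; issue MUL r0<-Mul2 // r0:Mul2,r1:Mul1,r2:Add1,r3:4,r4:6
cycle 15: stall // r0:Mul2,r1:Mul1,r2:Add1,r3:4,r4:6
cycle 16: stall // r0:Mul2,r1:Mul1,r2:Add1,r3:4,r4:6
cycle 17: CDB Add1=287; stall // r0:Mul2,r1:Mul1,r2:287,r3:4,r4:6
cycle 18: stall // r0:Mul2,r1:Mul1,r2:287,r3:4,r4:6
cycle 19: CDB Mul1=86436; issue MUL r3<-Mul1 // r0:Mul2,r1:86436,r2:287,r3:Mul1,r4:6
cycle 20: issue SUB r3<-Add1 // r0:Mul2,r1:86436,r2:287,r3:Add1,r4:6
cycle 21: - // r0:Mul2,r1:86436,r2:287,r3:Add1,r4:6
cycle 22: CDB Mul2=12054 // r0:12054,r1:86436,r2:287,r3:Add1,r4:6
cycle 23: CDB Add1=-281 // r0:12054,r1:86436,r2:287,r3:-281,r4:6

STATUS = VALUE 12054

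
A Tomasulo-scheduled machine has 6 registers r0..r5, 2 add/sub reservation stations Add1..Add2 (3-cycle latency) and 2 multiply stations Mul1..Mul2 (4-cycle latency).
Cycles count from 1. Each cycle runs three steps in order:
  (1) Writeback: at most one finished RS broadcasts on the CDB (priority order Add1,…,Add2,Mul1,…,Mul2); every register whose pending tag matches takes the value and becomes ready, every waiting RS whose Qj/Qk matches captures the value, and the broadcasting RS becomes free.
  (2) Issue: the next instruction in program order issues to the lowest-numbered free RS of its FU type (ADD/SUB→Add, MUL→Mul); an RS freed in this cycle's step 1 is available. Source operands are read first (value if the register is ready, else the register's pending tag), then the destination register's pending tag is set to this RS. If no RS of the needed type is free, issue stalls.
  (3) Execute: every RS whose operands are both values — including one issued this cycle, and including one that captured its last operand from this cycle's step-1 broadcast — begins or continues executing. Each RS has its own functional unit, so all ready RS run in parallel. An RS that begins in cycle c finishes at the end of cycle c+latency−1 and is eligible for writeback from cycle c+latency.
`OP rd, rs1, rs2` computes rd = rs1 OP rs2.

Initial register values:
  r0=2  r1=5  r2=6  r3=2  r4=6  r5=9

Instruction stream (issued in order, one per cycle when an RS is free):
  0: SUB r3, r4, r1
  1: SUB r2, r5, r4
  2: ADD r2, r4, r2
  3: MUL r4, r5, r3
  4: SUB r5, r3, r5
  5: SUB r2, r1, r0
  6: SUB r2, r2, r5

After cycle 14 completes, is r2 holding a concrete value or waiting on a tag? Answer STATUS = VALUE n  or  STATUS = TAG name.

STATUS = VALUE 11

  c1: issue SUB r3<-Add1  regs: r0:2,r1:5,r2:6,r3:Add1,r4:6,r5:9
  c2: issue SUB r2<-Add2  regs: r0:2,r1:5,r2:Add2,r3:Add1,r4:6,r5:9
  c3: stall  regs: r0:2,r1:5,r2:Add2,r3:Add1,r4:6,r5:9
  c4: CDB Add1=1; issue ADD r2<-Add1  regs: r0:2,r1:5,r2:Add1,r3:1,r4:6,r5:9
  c5: CDB Add2=3; issue MUL r4<-Mul1  regs: r0:2,r1:5,r2:Add1,r3:1,r4:Mul1,r5:9
  c6: issue SUB r5<-Add2  regs: r0:2,r1:5,r2:Add1,r3:1,r4:Mul1,r5:Add2
  c7: stall  regs: r0:2,r1:5,r2:Add1,r3:1,r4:Mul1,r5:Add2
  c8: CDB Add1=9; issue SUB r2<-Add1  regs: r0:2,r1:5,r2:Add1,r3:1,r4:Mul1,r5:Add2
  c9: CDB Add2=-8; issue SUB r2<-Add2  regs: r0:2,r1:5,r2:Add2,r3:1,r4:Mul1,r5:-8
  c10: CDB Mul1=9  regs: r0:2,r1:5,r2:Add2,r3:1,r4:9,r5:-8
  c11: CDB Add1=3  regs: r0:2,r1:5,r2:Add2,r3:1,r4:9,r5:-8
  c12: -  regs: r0:2,r1:5,r2:Add2,r3:1,r4:9,r5:-8
  c13: -  regs: r0:2,r1:5,r2:Add2,r3:1,r4:9,r5:-8
  c14: CDB Add2=11  regs: r0:2,r1:5,r2:11,r3:1,r4:9,r5:-8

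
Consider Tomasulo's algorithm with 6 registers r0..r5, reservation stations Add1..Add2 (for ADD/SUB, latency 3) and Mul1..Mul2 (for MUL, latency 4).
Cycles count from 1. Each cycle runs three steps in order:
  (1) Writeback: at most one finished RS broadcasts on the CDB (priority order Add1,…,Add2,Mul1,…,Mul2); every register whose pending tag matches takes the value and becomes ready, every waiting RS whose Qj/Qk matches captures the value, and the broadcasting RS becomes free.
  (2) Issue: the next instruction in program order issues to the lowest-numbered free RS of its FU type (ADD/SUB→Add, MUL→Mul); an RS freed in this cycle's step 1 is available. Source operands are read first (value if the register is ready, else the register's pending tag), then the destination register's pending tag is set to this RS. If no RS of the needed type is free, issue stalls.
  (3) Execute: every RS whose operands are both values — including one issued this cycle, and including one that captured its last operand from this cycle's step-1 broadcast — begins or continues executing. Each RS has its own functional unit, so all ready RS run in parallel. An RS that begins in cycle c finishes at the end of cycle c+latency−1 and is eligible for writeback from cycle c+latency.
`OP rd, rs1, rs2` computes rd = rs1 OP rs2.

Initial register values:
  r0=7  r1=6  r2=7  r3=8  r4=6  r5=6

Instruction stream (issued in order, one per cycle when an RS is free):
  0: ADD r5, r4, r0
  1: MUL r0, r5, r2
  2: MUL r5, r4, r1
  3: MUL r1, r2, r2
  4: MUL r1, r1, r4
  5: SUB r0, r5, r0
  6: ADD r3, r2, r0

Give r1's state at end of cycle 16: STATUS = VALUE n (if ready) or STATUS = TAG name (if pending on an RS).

STATUS = VALUE 294

  c1: issue ADD r5<-Add1  regs: r0:7,r1:6,r2:7,r3:8,r4:6,r5:Add1
  c2: issue MUL r0<-Mul1  regs: r0:Mul1,r1:6,r2:7,r3:8,r4:6,r5:Add1
  c3: issue MUL r5<-Mul2  regs: r0:Mul1,r1:6,r2:7,r3:8,r4:6,r5:Mul2
  c4: CDB Add1=13; stall  regs: r0:Mul1,r1:6,r2:7,r3:8,r4:6,r5:Mul2
  c5: stall  regs: r0:Mul1,r1:6,r2:7,r3:8,r4:6,r5:Mul2
  c6: stall  regs: r0:Mul1,r1:6,r2:7,r3:8,r4:6,r5:Mul2
  c7: CDB Mul2=36; issue MUL r1<-Mul2  regs: r0:Mul1,r1:Mul2,r2:7,r3:8,r4:6,r5:36
  c8: CDB Mul1=91; issue MUL r1<-Mul1  regs: r0:91,r1:Mul1,r2:7,r3:8,r4:6,r5:36
  c9: issue SUB r0<-Add1  regs: r0:Add1,r1:Mul1,r2:7,r3:8,r4:6,r5:36
  c10: issue ADD r3<-Add2  regs: r0:Add1,r1:Mul1,r2:7,r3:Add2,r4:6,r5:36
  c11: CDB Mul2=49  regs: r0:Add1,r1:Mul1,r2:7,r3:Add2,r4:6,r5:36
  c12: CDB Add1=-55  regs: r0:-55,r1:Mul1,r2:7,r3:Add2,r4:6,r5:36
  c13: -  regs: r0:-55,r1:Mul1,r2:7,r3:Add2,r4:6,r5:36
  c14: -  regs: r0:-55,r1:Mul1,r2:7,r3:Add2,r4:6,r5:36
  c15: CDB Add2=-48  regs: r0:-55,r1:Mul1,r2:7,r3:-48,r4:6,r5:36
  c16: CDB Mul1=294  regs: r0:-55,r1:294,r2:7,r3:-48,r4:6,r5:36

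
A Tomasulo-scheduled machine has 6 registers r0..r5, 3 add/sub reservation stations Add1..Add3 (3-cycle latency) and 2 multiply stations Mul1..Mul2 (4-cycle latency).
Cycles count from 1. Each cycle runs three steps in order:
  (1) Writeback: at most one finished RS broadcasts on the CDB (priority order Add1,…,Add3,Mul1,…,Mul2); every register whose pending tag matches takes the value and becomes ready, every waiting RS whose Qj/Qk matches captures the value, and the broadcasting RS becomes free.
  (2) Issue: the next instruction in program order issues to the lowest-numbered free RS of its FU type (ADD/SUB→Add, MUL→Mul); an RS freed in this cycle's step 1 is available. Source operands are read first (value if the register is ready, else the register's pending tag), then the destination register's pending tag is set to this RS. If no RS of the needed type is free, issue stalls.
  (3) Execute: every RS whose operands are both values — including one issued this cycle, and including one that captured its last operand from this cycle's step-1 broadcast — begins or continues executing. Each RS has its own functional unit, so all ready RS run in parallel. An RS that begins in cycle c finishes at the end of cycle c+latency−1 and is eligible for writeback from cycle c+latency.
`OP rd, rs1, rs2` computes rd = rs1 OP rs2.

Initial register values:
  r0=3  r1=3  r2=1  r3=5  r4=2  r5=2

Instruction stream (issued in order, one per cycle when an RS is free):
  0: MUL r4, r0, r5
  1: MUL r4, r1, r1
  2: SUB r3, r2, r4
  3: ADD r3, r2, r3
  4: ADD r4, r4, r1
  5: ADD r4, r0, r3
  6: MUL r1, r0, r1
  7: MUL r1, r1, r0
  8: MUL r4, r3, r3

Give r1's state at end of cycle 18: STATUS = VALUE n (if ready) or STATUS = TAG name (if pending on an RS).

STATUS = TAG Mul2

  c1: issue MUL r4<-Mul1  regs: r0:3,r1:3,r2:1,r3:5,r4:Mul1,r5:2
  c2: issue MUL r4<-Mul2  regs: r0:3,r1:3,r2:1,r3:5,r4:Mul2,r5:2
  c3: issue SUB r3<-Add1  regs: r0:3,r1:3,r2:1,r3:Add1,r4:Mul2,r5:2
  c4: issue ADD r3<-Add2  regs: r0:3,r1:3,r2:1,r3:Add2,r4:Mul2,r5:2
  c5: CDB Mul1=6; issue ADD r4<-Add3  regs: r0:3,r1:3,r2:1,r3:Add2,r4:Add3,r5:2
  c6: CDB Mul2=9; stall  regs: r0:3,r1:3,r2:1,r3:Add2,r4:Add3,r5:2
  c7: stall  regs: r0:3,r1:3,r2:1,r3:Add2,r4:Add3,r5:2
  c8: stall  regs: r0:3,r1:3,r2:1,r3:Add2,r4:Add3,r5:2
  c9: CDB Add1=-8; issue ADD r4<-Add1  regs: r0:3,r1:3,r2:1,r3:Add2,r4:Add1,r5:2
  c10: CDB Add3=12; issue MUL r1<-Mul1  regs: r0:3,r1:Mul1,r2:1,r3:Add2,r4:Add1,r5:2
  c11: issue MUL r1<-Mul2  regs: r0:3,r1:Mul2,r2:1,r3:Add2,r4:Add1,r5:2
  c12: CDB Add2=-7; stall  regs: r0:3,r1:Mul2,r2:1,r3:-7,r4:Add1,r5:2
  c13: stall  regs: r0:3,r1:Mul2,r2:1,r3:-7,r4:Add1,r5:2
  c14: CDB Mul1=9; issue MUL r4<-Mul1  regs: r0:3,r1:Mul2,r2:1,r3:-7,r4:Mul1,r5:2
  c15: CDB Add1=-4  regs: r0:3,r1:Mul2,r2:1,r3:-7,r4:Mul1,r5:2
  c16: -  regs: r0:3,r1:Mul2,r2:1,r3:-7,r4:Mul1,r5:2
  c17: -  regs: r0:3,r1:Mul2,r2:1,r3:-7,r4:Mul1,r5:2
  c18: CDB Mul1=49  regs: r0:3,r1:Mul2,r2:1,r3:-7,r4:49,r5:2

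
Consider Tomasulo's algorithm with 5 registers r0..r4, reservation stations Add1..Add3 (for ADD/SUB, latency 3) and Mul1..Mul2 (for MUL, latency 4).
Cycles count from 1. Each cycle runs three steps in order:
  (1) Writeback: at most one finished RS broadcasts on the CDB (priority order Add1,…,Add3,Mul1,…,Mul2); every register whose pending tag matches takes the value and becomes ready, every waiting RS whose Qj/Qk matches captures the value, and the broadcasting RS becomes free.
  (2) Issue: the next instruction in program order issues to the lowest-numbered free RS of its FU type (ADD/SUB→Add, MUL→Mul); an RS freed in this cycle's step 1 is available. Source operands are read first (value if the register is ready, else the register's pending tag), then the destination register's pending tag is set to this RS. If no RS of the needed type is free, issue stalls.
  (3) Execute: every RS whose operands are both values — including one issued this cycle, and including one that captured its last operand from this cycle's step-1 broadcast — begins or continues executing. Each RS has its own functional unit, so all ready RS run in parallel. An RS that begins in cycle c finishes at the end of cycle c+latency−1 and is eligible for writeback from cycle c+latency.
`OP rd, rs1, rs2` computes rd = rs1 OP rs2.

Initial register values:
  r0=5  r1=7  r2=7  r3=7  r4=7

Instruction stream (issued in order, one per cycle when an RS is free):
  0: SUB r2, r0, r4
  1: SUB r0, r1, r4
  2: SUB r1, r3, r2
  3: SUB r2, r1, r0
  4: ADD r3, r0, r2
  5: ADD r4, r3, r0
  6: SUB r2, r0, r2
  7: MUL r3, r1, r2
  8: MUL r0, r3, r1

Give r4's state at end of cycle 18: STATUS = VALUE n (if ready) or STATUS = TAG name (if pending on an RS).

cycle 1: issue SUB r2<-Add1 // r0:5,r1:7,r2:Add1,r3:7,r4:7
cycle 2: issue SUB r0<-Add2 // r0:Add2,r1:7,r2:Add1,r3:7,r4:7
cycle 3: issue SUB r1<-Add3 // r0:Add2,r1:Add3,r2:Add1,r3:7,r4:7
cycle 4: CDB Add1=-2; issue SUB r2<-Add1 // r0:Add2,r1:Add3,r2:Add1,r3:7,r4:7
cycle 5: CDB Add2=0; issue ADD r3<-Add2 // r0:0,r1:Add3,r2:Add1,r3:Add2,r4:7
cycle 6: stall // r0:0,r1:Add3,r2:Add1,r3:Add2,r4:7
cycle 7: CDB Add3=9; issue ADD r4<-Add3 // r0:0,r1:9,r2:Add1,r3:Add2,r4:Add3
cycle 8: stall // r0:0,r1:9,r2:Add1,r3:Add2,r4:Add3
cycle 9: stall // r0:0,r1:9,r2:Add1,r3:Add2,r4:Add3
cycle 10: CDB Add1=9; issue SUB r2<-Add1 // r0:0,r1:9,r2:Add1,r3:Add2,r4:Add3
cycle 11: issue MUL r3<-Mul1 // r0:0,r1:9,r2:Add1,r3:Mul1,r4:Add3
cycle 12: issue MUL r0<-Mul2 // r0:Mul2,r1:9,r2:Add1,r3:Mul1,r4:Add3
cycle 13: CDB Add1=-9 // r0:Mul2,r1:9,r2:-9,r3:Mul1,r4:Add3
cycle 14: CDB Add2=9 // r0:Mul2,r1:9,r2:-9,r3:Mul1,r4:Add3
cycle 15: - // r0:Mul2,r1:9,r2:-9,r3:Mul1,r4:Add3
cycle 16: - // r0:Mul2,r1:9,r2:-9,r3:Mul1,r4:Add3
cycle 17: CDB Add3=9 // r0:Mul2,r1:9,r2:-9,r3:Mul1,r4:9
cycle 18: CDB Mul1=-81 // r0:Mul2,r1:9,r2:-9,r3:-81,r4:9

STATUS = VALUE 9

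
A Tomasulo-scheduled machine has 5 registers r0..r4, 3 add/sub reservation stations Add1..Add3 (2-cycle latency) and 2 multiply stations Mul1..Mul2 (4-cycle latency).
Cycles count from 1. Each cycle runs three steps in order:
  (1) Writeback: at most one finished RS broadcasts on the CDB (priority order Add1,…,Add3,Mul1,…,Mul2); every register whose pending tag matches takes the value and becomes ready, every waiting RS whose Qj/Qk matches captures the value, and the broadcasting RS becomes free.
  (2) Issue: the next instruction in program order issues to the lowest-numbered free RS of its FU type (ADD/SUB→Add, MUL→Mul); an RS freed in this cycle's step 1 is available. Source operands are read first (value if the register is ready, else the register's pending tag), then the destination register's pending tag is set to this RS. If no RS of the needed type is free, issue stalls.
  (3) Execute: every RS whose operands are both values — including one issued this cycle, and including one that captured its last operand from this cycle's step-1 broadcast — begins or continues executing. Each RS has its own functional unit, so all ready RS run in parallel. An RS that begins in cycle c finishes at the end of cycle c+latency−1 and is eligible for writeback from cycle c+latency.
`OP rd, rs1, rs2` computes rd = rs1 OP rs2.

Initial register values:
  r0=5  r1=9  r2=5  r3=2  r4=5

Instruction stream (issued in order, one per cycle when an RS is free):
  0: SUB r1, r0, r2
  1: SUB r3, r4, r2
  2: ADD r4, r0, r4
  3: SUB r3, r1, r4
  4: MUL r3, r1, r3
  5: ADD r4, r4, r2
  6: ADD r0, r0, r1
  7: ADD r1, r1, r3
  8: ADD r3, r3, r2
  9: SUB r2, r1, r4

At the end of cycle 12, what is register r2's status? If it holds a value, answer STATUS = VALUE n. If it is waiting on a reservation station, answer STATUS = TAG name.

  c1: issue SUB r1<-Add1  regs: r0:5,r1:Add1,r2:5,r3:2,r4:5
  c2: issue SUB r3<-Add2  regs: r0:5,r1:Add1,r2:5,r3:Add2,r4:5
  c3: CDB Add1=0; issue ADD r4<-Add1  regs: r0:5,r1:0,r2:5,r3:Add2,r4:Add1
  c4: CDB Add2=0; issue SUB r3<-Add2  regs: r0:5,r1:0,r2:5,r3:Add2,r4:Add1
  c5: CDB Add1=10; issue MUL r3<-Mul1  regs: r0:5,r1:0,r2:5,r3:Mul1,r4:10
  c6: issue ADD r4<-Add1  regs: r0:5,r1:0,r2:5,r3:Mul1,r4:Add1
  c7: CDB Add2=-10; issue ADD r0<-Add2  regs: r0:Add2,r1:0,r2:5,r3:Mul1,r4:Add1
  c8: CDB Add1=15; issue ADD r1<-Add1  regs: r0:Add2,r1:Add1,r2:5,r3:Mul1,r4:15
  c9: CDB Add2=5; issue ADD r3<-Add2  regs: r0:5,r1:Add1,r2:5,r3:Add2,r4:15
  c10: issue SUB r2<-Add3  regs: r0:5,r1:Add1,r2:Add3,r3:Add2,r4:15
  c11: CDB Mul1=0  regs: r0:5,r1:Add1,r2:Add3,r3:Add2,r4:15
  c12: -  regs: r0:5,r1:Add1,r2:Add3,r3:Add2,r4:15

STATUS = TAG Add3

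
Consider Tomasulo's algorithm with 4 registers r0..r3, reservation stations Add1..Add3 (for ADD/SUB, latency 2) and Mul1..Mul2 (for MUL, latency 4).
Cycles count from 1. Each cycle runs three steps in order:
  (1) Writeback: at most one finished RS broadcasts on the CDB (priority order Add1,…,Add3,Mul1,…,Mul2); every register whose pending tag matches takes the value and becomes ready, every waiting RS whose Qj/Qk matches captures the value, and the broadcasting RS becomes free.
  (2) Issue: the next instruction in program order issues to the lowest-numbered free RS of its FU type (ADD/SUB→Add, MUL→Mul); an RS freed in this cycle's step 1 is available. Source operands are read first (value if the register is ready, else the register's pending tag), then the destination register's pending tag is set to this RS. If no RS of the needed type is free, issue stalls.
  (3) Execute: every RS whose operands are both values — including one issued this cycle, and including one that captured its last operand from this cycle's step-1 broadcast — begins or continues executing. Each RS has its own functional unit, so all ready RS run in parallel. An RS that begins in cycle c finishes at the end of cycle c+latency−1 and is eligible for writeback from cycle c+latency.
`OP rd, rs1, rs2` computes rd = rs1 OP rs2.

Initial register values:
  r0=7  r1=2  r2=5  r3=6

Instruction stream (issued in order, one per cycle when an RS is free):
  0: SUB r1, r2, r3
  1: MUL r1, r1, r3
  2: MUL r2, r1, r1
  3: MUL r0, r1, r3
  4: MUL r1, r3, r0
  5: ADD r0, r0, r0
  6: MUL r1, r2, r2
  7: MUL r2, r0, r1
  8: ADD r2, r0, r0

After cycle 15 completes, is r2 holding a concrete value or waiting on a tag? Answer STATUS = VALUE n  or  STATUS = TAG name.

  c1: issue SUB r1<-Add1  regs: r0:7,r1:Add1,r2:5,r3:6
  c2: issue MUL r1<-Mul1  regs: r0:7,r1:Mul1,r2:5,r3:6
  c3: CDB Add1=-1; issue MUL r2<-Mul2  regs: r0:7,r1:Mul1,r2:Mul2,r3:6
  c4: stall  regs: r0:7,r1:Mul1,r2:Mul2,r3:6
  c5: stall  regs: r0:7,r1:Mul1,r2:Mul2,r3:6
  c6: stall  regs: r0:7,r1:Mul1,r2:Mul2,r3:6
  c7: CDB Mul1=-6; issue MUL r0<-Mul1  regs: r0:Mul1,r1:-6,r2:Mul2,r3:6
  c8: stall  regs: r0:Mul1,r1:-6,r2:Mul2,r3:6
  c9: stall  regs: r0:Mul1,r1:-6,r2:Mul2,r3:6
  c10: stall  regs: r0:Mul1,r1:-6,r2:Mul2,r3:6
  c11: CDB Mul1=-36; issue MUL r1<-Mul1  regs: r0:-36,r1:Mul1,r2:Mul2,r3:6
  c12: CDB Mul2=36; issue ADD r0<-Add1  regs: r0:Add1,r1:Mul1,r2:36,r3:6
  c13: issue MUL r1<-Mul2  regs: r0:Add1,r1:Mul2,r2:36,r3:6
  c14: CDB Add1=-72; stall  regs: r0:-72,r1:Mul2,r2:36,r3:6
  c15: CDB Mul1=-216; issue MUL r2<-Mul1  regs: r0:-72,r1:Mul2,r2:Mul1,r3:6

STATUS = TAG Mul1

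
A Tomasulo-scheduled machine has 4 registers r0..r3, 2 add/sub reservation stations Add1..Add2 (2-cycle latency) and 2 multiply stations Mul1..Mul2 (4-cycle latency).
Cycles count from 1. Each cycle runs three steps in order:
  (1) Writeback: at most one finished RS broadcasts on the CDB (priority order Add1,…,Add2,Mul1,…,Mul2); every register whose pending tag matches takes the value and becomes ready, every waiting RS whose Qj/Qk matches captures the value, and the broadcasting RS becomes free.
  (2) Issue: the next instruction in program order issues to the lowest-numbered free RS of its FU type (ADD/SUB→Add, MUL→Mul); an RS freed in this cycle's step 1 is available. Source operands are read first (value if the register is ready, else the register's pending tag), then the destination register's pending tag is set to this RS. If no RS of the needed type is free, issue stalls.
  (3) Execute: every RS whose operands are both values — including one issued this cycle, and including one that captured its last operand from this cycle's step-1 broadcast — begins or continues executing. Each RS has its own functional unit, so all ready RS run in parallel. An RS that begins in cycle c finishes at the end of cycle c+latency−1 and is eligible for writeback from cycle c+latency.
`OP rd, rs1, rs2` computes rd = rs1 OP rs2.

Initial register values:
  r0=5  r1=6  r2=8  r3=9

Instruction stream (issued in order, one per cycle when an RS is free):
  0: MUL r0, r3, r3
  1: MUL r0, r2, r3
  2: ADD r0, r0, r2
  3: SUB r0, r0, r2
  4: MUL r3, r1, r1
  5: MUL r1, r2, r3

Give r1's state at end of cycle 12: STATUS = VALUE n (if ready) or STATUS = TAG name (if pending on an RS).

cycle 1: issue MUL r0<-Mul1 // r0:Mul1,r1:6,r2:8,r3:9
cycle 2: issue MUL r0<-Mul2 // r0:Mul2,r1:6,r2:8,r3:9
cycle 3: issue ADD r0<-Add1 // r0:Add1,r1:6,r2:8,r3:9
cycle 4: issue SUB r0<-Add2 // r0:Add2,r1:6,r2:8,r3:9
cycle 5: CDB Mul1=81; issue MUL r3<-Mul1 // r0:Add2,r1:6,r2:8,r3:Mul1
cycle 6: CDB Mul2=72; issue MUL r1<-Mul2 // r0:Add2,r1:Mul2,r2:8,r3:Mul1
cycle 7: - // r0:Add2,r1:Mul2,r2:8,r3:Mul1
cycle 8: CDB Add1=80 // r0:Add2,r1:Mul2,r2:8,r3:Mul1
cycle 9: CDB Mul1=36 // r0:Add2,r1:Mul2,r2:8,r3:36
cycle 10: CDB Add2=72 // r0:72,r1:Mul2,r2:8,r3:36
cycle 11: - // r0:72,r1:Mul2,r2:8,r3:36
cycle 12: - // r0:72,r1:Mul2,r2:8,r3:36

STATUS = TAG Mul2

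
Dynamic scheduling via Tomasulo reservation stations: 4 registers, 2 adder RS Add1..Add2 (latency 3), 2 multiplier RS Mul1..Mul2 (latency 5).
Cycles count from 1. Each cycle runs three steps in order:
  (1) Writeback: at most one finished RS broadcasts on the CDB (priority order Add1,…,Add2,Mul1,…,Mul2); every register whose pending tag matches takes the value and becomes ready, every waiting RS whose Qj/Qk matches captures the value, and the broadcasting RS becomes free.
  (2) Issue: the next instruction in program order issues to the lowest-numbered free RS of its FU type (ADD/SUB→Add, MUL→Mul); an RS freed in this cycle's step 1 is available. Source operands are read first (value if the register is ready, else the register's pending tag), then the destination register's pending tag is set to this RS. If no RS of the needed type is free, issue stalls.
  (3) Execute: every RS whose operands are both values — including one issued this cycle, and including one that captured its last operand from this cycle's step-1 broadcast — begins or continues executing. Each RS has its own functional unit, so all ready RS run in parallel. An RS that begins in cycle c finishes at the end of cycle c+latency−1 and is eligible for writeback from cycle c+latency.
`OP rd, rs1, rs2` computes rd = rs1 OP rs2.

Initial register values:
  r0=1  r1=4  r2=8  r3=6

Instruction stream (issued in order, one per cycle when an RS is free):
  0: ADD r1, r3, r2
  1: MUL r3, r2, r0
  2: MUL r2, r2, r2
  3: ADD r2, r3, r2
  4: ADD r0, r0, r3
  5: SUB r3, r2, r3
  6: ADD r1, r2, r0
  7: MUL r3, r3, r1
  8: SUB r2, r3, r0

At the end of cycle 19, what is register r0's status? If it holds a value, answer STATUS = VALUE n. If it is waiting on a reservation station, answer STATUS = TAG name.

  c1: issue ADD r1<-Add1  regs: r0:1,r1:Add1,r2:8,r3:6
  c2: issue MUL r3<-Mul1  regs: r0:1,r1:Add1,r2:8,r3:Mul1
  c3: issue MUL r2<-Mul2  regs: r0:1,r1:Add1,r2:Mul2,r3:Mul1
  c4: CDB Add1=14; issue ADD r2<-Add1  regs: r0:1,r1:14,r2:Add1,r3:Mul1
  c5: issue ADD r0<-Add2  regs: r0:Add2,r1:14,r2:Add1,r3:Mul1
  c6: stall  regs: r0:Add2,r1:14,r2:Add1,r3:Mul1
  c7: CDB Mul1=8; stall  regs: r0:Add2,r1:14,r2:Add1,r3:8
  c8: CDB Mul2=64; stall  regs: r0:Add2,r1:14,r2:Add1,r3:8
  c9: stall  regs: r0:Add2,r1:14,r2:Add1,r3:8
  c10: CDB Add2=9; issue SUB r3<-Add2  regs: r0:9,r1:14,r2:Add1,r3:Add2
  c11: CDB Add1=72; issue ADD r1<-Add1  regs: r0:9,r1:Add1,r2:72,r3:Add2
  c12: issue MUL r3<-Mul1  regs: r0:9,r1:Add1,r2:72,r3:Mul1
  c13: stall  regs: r0:9,r1:Add1,r2:72,r3:Mul1
  c14: CDB Add1=81; issue SUB r2<-Add1  regs: r0:9,r1:81,r2:Add1,r3:Mul1
  c15: CDB Add2=64  regs: r0:9,r1:81,r2:Add1,r3:Mul1
  c16: -  regs: r0:9,r1:81,r2:Add1,r3:Mul1
  c17: -  regs: r0:9,r1:81,r2:Add1,r3:Mul1
  c18: -  regs: r0:9,r1:81,r2:Add1,r3:Mul1
  c19: -  regs: r0:9,r1:81,r2:Add1,r3:Mul1

STATUS = VALUE 9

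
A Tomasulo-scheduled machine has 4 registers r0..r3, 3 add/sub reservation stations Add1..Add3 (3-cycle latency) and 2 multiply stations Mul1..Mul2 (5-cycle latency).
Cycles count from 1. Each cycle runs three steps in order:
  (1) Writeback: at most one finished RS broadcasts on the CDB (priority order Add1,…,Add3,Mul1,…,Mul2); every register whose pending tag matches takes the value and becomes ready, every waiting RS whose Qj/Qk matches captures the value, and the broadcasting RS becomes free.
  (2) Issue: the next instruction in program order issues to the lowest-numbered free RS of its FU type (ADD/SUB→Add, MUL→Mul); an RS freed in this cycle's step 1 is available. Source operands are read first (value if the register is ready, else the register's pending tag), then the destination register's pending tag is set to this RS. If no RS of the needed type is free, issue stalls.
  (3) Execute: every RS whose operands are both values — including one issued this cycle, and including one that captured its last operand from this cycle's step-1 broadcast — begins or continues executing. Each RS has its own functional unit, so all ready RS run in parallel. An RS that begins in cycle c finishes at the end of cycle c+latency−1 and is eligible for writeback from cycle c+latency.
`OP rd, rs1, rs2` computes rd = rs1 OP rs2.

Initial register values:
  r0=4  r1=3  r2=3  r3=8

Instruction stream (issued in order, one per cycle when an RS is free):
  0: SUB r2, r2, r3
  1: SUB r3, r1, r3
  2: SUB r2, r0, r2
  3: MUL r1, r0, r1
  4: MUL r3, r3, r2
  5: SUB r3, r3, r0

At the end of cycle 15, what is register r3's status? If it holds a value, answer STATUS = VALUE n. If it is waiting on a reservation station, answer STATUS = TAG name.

cycle 1: issue SUB r2<-Add1 // r0:4,r1:3,r2:Add1,r3:8
cycle 2: issue SUB r3<-Add2 // r0:4,r1:3,r2:Add1,r3:Add2
cycle 3: issue SUB r2<-Add3 // r0:4,r1:3,r2:Add3,r3:Add2
cycle 4: CDB Add1=-5; issue MUL r1<-Mul1 // r0:4,r1:Mul1,r2:Add3,r3:Add2
cycle 5: CDB Add2=-5; issue MUL r3<-Mul2 // r0:4,r1:Mul1,r2:Add3,r3:Mul2
cycle 6: issue SUB r3<-Add1 // r0:4,r1:Mul1,r2:Add3,r3:Add1
cycle 7: CDB Add3=9 // r0:4,r1:Mul1,r2:9,r3:Add1
cycle 8: - // r0:4,r1:Mul1,r2:9,r3:Add1
cycle 9: CDB Mul1=12 // r0:4,r1:12,r2:9,r3:Add1
cycle 10: - // r0:4,r1:12,r2:9,r3:Add1
cycle 11: - // r0:4,r1:12,r2:9,r3:Add1
cycle 12: CDB Mul2=-45 // r0:4,r1:12,r2:9,r3:Add1
cycle 13: - // r0:4,r1:12,r2:9,r3:Add1
cycle 14: - // r0:4,r1:12,r2:9,r3:Add1
cycle 15: CDB Add1=-49 // r0:4,r1:12,r2:9,r3:-49

STATUS = VALUE -49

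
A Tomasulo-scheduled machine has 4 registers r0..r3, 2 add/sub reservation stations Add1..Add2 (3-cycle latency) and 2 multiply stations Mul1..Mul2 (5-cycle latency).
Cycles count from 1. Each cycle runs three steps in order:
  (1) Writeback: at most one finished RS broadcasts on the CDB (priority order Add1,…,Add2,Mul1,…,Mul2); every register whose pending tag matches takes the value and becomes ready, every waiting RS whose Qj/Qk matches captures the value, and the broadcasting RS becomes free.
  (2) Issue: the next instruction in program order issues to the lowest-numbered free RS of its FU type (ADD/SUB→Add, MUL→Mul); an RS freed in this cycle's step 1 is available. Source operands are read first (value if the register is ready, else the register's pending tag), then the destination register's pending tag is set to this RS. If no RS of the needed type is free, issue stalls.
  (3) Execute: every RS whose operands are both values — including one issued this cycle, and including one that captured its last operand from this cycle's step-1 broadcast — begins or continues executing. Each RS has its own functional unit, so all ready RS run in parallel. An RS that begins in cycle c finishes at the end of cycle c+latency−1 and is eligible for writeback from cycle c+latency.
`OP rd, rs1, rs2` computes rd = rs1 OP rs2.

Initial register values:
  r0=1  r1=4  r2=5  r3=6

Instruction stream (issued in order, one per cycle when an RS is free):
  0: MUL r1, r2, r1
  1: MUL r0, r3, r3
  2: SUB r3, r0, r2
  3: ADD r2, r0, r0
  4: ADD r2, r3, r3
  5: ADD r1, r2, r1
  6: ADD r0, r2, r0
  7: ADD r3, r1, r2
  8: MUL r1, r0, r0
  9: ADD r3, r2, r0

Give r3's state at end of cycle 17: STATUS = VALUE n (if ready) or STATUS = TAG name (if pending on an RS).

cycle 1: issue MUL r1<-Mul1 // r0:1,r1:Mul1,r2:5,r3:6
cycle 2: issue MUL r0<-Mul2 // r0:Mul2,r1:Mul1,r2:5,r3:6
cycle 3: issue SUB r3<-Add1 // r0:Mul2,r1:Mul1,r2:5,r3:Add1
cycle 4: issue ADD r2<-Add2 // r0:Mul2,r1:Mul1,r2:Add2,r3:Add1
cycle 5: stall // r0:Mul2,r1:Mul1,r2:Add2,r3:Add1
cycle 6: CDB Mul1=20; stall // r0:Mul2,r1:20,r2:Add2,r3:Add1
cycle 7: CDB Mul2=36; stall // r0:36,r1:20,r2:Add2,r3:Add1
cycle 8: stall // r0:36,r1:20,r2:Add2,r3:Add1
cycle 9: stall // r0:36,r1:20,r2:Add2,r3:Add1
cycle 10: CDB Add1=31; issue ADD r2<-Add1 // r0:36,r1:20,r2:Add1,r3:31
cycle 11: CDB Add2=72; issue ADD r1<-Add2 // r0:36,r1:Add2,r2:Add1,r3:31
cycle 12: stall // r0:36,r1:Add2,r2:Add1,r3:31
cycle 13: CDB Add1=62; issue ADD r0<-Add1 // r0:Add1,r1:Add2,r2:62,r3:31
cycle 14: stall // r0:Add1,r1:Add2,r2:62,r3:31
cycle 15: stall // r0:Add1,r1:Add2,r2:62,r3:31
cycle 16: CDB Add1=98; issue ADD r3<-Add1 // r0:98,r1:Add2,r2:62,r3:Add1
cycle 17: CDB Add2=82; issue MUL r1<-Mul1 // r0:98,r1:Mul1,r2:62,r3:Add1

STATUS = TAG Add1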